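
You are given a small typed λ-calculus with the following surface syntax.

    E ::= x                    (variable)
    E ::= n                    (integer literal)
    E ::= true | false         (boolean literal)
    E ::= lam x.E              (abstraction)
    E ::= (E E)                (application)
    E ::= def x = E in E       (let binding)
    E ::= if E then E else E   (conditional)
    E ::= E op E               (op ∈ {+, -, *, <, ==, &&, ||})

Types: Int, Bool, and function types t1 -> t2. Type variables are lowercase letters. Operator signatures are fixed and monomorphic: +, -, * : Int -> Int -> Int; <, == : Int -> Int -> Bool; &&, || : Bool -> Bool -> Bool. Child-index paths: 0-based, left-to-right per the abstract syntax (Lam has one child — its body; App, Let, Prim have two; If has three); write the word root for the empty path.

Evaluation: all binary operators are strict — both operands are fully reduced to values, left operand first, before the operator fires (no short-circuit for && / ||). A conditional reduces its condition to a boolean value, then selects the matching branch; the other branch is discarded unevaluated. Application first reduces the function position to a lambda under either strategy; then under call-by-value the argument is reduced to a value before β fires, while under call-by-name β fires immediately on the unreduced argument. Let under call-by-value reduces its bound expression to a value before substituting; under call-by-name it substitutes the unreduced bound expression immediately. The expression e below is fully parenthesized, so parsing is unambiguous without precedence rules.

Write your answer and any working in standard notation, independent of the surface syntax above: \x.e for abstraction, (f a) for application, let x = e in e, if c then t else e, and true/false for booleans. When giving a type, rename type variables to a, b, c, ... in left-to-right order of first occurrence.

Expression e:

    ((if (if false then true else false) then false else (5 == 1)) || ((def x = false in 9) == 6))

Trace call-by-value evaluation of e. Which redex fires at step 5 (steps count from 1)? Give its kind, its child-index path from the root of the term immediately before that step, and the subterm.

Working:
step 0: ((if (if false then true else false) then false else (5 == 1)) || ((let x = false in 9) == 6))
step 1: [if@0.0] ((if false then false else (5 == 1)) || ((let x = false in 9) == 6))
step 2: [if@0] ((5 == 1) || ((let x = false in 9) == 6))
step 3: [delta@0] (false || ((let x = false in 9) == 6))
step 4: [let@1.0] (false || (9 == 6))
step 5: [delta@1] (false || false)

Answer: delta at 1 : (9 == 6)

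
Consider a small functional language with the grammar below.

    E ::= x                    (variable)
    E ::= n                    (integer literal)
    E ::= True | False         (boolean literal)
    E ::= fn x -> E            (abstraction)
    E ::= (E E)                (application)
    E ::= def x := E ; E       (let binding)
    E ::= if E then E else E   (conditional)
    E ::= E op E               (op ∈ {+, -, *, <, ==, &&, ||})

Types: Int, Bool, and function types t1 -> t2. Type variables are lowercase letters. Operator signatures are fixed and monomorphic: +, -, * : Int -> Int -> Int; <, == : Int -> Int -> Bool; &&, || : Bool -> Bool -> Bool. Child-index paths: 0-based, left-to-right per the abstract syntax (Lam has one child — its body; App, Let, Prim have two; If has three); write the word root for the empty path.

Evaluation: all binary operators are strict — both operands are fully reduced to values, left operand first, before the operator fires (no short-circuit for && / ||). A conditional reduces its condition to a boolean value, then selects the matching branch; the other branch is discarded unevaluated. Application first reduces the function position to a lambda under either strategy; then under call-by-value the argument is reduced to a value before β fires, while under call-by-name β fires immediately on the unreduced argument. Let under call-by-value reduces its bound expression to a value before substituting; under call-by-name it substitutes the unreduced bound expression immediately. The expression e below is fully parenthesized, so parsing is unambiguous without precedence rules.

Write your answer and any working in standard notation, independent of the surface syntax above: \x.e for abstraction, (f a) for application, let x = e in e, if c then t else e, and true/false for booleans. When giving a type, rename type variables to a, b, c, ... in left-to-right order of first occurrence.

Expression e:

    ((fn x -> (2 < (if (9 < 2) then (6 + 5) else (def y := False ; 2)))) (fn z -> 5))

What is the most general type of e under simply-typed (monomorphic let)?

Trace:
  unify Int ~ Int
  unify Int ~ Int
  unify Int ~ Int
  unify Bool ~ Bool
  unify Int ~ Int
  unify Int ~ Int
let y : Bool
  unify Int ~ Int
  unify Int ~ Int
\x._ : a -> Bool
\z._ : b -> Int
  unify a -> Bool ~ (b -> Int) -> c
  unify a ~ b -> Int
  unify Bool ~ c
_ _ : Bool

Answer: Bool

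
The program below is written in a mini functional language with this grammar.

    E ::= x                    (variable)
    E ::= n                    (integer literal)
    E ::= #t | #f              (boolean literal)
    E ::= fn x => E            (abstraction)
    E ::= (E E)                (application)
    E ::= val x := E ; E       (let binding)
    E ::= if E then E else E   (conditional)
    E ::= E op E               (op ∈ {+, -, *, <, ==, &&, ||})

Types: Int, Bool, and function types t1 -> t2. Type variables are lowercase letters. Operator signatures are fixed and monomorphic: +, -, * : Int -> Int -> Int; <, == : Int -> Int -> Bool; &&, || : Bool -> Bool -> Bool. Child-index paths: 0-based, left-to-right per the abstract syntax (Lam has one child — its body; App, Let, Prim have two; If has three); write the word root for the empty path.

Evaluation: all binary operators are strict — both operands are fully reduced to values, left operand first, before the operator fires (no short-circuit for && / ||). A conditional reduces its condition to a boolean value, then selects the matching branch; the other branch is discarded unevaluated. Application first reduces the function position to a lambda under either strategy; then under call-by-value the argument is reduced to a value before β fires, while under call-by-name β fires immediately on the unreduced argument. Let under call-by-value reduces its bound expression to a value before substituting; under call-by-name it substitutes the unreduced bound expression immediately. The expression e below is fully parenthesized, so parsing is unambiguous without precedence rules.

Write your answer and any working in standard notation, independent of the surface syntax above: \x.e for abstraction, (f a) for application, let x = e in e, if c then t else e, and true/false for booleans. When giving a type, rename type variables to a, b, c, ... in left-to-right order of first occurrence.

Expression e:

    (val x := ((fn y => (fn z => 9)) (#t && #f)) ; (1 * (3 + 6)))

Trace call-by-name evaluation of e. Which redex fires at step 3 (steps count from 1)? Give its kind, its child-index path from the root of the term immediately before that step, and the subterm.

Trace:
step 0: (let x = ((\y.(\z.9)) (true && false)) in (1 * (3 + 6)))
step 1: [let@root] (1 * (3 + 6))
step 2: [delta@1] (1 * 9)
step 3: [delta@root] 9

Answer: delta at root : (1 * 9)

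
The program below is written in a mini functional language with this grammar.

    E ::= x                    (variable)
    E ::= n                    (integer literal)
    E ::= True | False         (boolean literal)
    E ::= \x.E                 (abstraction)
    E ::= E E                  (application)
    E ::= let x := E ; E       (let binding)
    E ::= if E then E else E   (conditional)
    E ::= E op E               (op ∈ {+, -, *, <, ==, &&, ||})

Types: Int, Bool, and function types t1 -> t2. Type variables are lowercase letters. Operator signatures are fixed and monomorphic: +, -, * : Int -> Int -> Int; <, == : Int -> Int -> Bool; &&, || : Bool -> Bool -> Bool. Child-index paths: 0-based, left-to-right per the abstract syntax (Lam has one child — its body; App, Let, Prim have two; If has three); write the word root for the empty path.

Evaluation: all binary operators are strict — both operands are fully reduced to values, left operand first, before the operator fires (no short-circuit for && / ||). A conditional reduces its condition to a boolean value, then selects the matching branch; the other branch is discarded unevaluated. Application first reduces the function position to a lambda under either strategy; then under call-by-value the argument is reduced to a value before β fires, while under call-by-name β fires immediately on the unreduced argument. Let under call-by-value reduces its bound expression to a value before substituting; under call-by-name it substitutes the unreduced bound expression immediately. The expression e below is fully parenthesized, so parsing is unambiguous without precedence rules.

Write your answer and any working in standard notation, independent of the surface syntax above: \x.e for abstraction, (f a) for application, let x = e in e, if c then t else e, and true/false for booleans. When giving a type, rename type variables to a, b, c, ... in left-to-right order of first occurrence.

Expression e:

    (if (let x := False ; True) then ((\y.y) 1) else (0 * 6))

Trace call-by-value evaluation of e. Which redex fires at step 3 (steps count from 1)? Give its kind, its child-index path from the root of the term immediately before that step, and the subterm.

Answer: beta at root : ((\y.y) 1)

Derivation:
step 0: (if (let x = false in true) then ((\y.y) 1) else (0 * 6))
step 1: [let@0] (if true then ((\y.y) 1) else (0 * 6))
step 2: [if@root] ((\y.y) 1)
step 3: [beta@root] 1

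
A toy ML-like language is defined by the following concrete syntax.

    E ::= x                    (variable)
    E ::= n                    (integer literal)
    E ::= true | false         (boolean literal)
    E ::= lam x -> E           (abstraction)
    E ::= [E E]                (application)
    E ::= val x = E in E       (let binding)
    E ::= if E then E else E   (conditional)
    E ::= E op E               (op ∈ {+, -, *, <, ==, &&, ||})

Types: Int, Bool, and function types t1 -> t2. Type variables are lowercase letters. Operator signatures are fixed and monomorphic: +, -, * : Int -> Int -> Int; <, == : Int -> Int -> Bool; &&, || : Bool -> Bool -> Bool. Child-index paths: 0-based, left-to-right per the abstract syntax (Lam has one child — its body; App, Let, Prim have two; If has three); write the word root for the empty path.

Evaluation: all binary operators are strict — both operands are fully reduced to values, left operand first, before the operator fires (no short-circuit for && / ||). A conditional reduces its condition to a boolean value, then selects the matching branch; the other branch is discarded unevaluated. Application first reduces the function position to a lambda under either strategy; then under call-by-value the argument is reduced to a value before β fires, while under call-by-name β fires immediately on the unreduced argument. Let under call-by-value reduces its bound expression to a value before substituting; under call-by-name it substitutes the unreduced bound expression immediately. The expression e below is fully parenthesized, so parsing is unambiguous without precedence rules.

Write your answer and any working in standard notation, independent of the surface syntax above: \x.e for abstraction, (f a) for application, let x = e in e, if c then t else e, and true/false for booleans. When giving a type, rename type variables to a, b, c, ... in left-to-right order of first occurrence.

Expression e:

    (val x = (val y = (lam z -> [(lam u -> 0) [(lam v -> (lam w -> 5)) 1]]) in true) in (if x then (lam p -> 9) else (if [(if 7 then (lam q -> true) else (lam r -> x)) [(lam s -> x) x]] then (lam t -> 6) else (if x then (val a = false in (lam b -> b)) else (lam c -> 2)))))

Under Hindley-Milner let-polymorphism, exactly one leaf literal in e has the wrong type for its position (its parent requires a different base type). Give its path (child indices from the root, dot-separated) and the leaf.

Derivation:
\u._ : b -> Int
\w._ : d -> Int
\v._ : c -> d -> Int
  unify c -> d -> Int ~ Int -> e
  unify c ~ Int
  unify d -> Int ~ e
_ _ : d -> Int
  unify b -> Int ~ (d -> Int) -> f
  unify b ~ d -> Int
  unify Int ~ f
_ _ : Int
\z._ : a -> Int
let y : forall. a -> Int
let x : Bool
x : Bool
  unify Bool ~ Bool
\p._ : g -> Int
  unify Int ~ Bool
  FAIL: mismatch Int ~ Bool

Answer: 1.2.0.0.0 : 7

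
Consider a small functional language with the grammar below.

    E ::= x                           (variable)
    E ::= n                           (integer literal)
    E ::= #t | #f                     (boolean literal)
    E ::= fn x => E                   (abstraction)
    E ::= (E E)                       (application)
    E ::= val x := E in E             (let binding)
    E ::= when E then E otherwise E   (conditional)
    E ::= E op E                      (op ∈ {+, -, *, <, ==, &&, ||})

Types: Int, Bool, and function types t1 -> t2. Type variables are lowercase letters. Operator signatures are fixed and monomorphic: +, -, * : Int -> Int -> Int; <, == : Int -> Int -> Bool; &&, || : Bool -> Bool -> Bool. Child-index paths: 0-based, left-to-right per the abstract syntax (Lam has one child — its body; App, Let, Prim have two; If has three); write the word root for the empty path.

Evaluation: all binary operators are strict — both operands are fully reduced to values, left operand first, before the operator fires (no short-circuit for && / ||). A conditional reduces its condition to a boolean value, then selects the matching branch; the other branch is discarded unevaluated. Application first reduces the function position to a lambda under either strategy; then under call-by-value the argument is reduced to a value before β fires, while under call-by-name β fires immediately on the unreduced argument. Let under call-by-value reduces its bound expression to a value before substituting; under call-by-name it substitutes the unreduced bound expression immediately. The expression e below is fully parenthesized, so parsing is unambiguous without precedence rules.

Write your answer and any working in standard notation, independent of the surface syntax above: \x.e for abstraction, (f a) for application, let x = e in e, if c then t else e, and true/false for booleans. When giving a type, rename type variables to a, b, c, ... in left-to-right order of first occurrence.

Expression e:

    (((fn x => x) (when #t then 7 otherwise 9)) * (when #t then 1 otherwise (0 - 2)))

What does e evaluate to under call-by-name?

Answer: 7

Working:
step 0: (((\x.x) (if true then 7 else 9)) * (if true then 1 else (0 - 2)))
step 1: [beta@0] ((if true then 7 else 9) * (if true then 1 else (0 - 2)))
step 2: [if@0] (7 * (if true then 1 else (0 - 2)))
step 3: [if@1] (7 * 1)
step 4: [delta@root] 7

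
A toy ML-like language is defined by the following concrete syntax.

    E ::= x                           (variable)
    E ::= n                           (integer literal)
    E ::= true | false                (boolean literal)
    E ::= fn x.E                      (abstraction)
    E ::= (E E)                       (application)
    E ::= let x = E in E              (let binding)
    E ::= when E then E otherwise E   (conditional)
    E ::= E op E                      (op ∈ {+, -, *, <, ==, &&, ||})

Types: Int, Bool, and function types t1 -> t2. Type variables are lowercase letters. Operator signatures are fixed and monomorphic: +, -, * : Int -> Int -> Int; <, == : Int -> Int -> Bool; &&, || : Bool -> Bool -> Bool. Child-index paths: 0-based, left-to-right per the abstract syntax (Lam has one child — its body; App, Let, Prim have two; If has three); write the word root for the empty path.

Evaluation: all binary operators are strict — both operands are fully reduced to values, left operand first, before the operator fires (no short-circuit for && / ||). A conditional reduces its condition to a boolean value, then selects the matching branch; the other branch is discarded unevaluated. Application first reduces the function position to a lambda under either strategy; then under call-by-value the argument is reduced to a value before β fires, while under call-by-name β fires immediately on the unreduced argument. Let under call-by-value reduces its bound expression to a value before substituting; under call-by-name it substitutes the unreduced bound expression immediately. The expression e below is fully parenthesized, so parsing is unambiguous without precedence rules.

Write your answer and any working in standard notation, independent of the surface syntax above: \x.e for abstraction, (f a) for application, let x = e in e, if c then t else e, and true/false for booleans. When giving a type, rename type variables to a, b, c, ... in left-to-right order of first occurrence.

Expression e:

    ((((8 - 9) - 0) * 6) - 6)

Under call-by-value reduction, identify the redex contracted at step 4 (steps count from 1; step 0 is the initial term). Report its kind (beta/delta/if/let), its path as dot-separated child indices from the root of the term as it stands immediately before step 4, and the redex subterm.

Answer: delta at root : (-6 - 6)

Derivation:
step 0: ((((8 - 9) - 0) * 6) - 6)
step 1: [delta@0.0.0] (((-1 - 0) * 6) - 6)
step 2: [delta@0.0] ((-1 * 6) - 6)
step 3: [delta@0] (-6 - 6)
step 4: [delta@root] -12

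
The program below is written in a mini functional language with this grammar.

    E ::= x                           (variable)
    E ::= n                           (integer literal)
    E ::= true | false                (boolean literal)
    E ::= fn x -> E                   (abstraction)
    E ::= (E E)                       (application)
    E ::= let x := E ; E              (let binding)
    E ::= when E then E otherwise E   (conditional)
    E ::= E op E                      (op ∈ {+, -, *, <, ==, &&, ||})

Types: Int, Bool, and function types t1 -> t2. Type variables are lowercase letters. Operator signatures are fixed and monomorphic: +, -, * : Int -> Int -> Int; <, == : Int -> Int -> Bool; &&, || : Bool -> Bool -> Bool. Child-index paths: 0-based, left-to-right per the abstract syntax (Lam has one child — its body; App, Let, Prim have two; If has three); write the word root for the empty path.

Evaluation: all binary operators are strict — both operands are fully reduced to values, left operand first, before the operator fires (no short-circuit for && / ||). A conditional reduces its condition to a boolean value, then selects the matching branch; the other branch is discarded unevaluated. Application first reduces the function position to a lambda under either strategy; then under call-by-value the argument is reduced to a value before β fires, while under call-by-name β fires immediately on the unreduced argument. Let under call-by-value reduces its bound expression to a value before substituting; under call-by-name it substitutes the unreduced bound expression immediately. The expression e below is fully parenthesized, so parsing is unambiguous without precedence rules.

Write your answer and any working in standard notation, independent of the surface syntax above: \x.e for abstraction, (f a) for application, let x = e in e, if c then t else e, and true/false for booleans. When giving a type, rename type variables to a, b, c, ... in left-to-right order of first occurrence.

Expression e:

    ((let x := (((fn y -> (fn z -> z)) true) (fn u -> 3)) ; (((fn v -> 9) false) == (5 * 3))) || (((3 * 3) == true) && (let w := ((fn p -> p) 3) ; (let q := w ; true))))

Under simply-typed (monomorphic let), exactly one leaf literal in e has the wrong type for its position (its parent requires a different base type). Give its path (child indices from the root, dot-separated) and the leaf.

Trace:
z : b
\z._ : b -> b
\y._ : a -> b -> b
  unify a -> b -> b ~ Bool -> c
  unify a ~ Bool
  unify b -> b ~ c
_ _ : b -> b
\u._ : d -> Int
  unify b -> b ~ (d -> Int) -> e
  unify b ~ d -> Int
  unify d -> Int ~ e
_ _ : d -> Int
let x : d -> Int
\v._ : f -> Int
  unify f -> Int ~ Bool -> g
  unify f ~ Bool
  unify Int ~ g
_ _ : Int
  unify Int ~ Int
  unify Int ~ Int
  unify Int ~ Int
  unify Int ~ Int
  unify Bool ~ Bool
  unify Int ~ Int
  unify Int ~ Int
  unify Int ~ Int
  unify Bool ~ Int
  FAIL: mismatch Bool ~ Int

Answer: 1.0.1 : true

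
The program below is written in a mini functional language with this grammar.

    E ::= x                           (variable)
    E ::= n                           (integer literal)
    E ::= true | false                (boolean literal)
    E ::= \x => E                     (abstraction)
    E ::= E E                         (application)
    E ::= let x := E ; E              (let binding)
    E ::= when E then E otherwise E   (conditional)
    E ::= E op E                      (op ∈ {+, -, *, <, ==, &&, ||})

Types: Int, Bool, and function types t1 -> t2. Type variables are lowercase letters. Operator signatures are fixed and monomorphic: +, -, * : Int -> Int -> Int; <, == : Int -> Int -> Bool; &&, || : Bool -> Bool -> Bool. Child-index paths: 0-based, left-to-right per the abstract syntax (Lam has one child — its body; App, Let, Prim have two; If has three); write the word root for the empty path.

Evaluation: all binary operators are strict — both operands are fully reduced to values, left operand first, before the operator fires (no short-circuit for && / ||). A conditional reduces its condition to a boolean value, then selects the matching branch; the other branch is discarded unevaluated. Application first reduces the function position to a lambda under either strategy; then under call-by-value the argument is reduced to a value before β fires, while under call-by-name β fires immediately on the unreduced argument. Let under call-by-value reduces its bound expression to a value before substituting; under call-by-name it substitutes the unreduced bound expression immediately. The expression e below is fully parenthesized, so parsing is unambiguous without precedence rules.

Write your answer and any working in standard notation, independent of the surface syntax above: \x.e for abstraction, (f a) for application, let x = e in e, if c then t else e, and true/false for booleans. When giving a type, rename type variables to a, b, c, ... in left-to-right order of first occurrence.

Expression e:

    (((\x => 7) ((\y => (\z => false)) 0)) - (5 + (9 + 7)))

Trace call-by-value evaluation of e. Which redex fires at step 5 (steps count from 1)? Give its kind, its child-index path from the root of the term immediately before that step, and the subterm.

Derivation:
step 0: (((\x.7) ((\y.(\z.false)) 0)) - (5 + (9 + 7)))
step 1: [beta@0.1] (((\x.7) (\z.false)) - (5 + (9 + 7)))
step 2: [beta@0] (7 - (5 + (9 + 7)))
step 3: [delta@1.1] (7 - (5 + 16))
step 4: [delta@1] (7 - 21)
step 5: [delta@root] -14

Answer: delta at root : (7 - 21)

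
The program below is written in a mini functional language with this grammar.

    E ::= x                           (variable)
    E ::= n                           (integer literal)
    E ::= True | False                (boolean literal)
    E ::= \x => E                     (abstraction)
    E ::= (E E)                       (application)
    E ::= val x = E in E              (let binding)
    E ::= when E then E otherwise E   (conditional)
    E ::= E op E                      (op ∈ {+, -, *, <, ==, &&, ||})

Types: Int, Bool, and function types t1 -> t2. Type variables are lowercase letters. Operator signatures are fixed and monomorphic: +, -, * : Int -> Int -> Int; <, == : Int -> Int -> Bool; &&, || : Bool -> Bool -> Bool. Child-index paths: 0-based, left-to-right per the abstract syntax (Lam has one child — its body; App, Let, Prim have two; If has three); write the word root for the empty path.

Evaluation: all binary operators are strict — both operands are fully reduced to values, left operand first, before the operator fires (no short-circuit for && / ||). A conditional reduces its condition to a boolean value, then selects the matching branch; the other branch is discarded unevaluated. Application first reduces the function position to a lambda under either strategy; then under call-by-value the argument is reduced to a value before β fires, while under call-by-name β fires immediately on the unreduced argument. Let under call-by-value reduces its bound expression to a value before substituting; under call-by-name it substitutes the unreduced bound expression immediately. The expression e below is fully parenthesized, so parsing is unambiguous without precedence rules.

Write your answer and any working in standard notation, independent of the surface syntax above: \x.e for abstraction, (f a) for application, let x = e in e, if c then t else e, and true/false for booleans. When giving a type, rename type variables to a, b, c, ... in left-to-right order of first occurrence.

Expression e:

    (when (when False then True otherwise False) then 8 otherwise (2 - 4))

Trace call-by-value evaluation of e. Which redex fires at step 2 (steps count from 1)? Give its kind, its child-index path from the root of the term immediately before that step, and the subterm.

Answer: if at root : (if false then 8 else (2 - 4))

Working:
step 0: (if (if false then true else false) then 8 else (2 - 4))
step 1: [if@0] (if false then 8 else (2 - 4))
step 2: [if@root] (2 - 4)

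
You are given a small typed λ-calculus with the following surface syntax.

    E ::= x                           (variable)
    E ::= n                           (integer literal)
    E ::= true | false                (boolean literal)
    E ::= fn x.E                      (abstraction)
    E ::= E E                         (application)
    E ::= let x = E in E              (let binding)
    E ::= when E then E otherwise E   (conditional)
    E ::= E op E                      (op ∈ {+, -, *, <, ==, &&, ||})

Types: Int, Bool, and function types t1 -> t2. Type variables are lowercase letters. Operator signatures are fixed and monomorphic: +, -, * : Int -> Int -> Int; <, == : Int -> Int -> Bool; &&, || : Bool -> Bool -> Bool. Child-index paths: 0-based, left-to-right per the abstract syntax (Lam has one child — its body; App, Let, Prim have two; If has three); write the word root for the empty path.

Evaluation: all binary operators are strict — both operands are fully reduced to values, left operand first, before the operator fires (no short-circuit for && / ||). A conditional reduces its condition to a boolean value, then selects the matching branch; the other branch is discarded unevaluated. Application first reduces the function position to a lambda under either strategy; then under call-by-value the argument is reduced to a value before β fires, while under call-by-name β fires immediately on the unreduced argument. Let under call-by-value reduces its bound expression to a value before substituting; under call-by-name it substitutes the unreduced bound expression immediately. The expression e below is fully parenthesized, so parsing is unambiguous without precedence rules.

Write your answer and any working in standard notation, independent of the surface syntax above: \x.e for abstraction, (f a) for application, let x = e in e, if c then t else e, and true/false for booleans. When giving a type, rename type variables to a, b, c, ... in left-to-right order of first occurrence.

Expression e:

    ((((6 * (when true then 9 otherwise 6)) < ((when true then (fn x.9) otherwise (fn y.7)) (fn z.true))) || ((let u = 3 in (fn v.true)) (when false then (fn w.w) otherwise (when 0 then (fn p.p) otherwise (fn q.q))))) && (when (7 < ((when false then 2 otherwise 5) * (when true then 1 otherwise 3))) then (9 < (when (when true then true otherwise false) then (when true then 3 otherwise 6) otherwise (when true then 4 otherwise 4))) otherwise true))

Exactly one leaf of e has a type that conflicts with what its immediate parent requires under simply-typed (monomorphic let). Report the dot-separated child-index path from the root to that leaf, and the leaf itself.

Derivation:
  unify Int ~ Int
  unify Bool ~ Bool
  unify Int ~ Int
  unify Int ~ Int
  unify Int ~ Int
  unify Bool ~ Bool
\x._ : a -> Int
\y._ : b -> Int
  unify a -> Int ~ b -> Int
  unify a ~ b
  unify Int ~ Int
\z._ : c -> Bool
  unify b -> Int ~ (c -> Bool) -> d
  unify b ~ c -> Bool
  unify Int ~ d
_ _ : Int
  unify Int ~ Int
  unify Bool ~ Bool
let u : Int
\v._ : e -> Bool
  unify Bool ~ Bool
w : f
\w._ : f -> f
  unify Int ~ Bool
  FAIL: mismatch Int ~ Bool

Answer: 0.1.1.2.0 : 0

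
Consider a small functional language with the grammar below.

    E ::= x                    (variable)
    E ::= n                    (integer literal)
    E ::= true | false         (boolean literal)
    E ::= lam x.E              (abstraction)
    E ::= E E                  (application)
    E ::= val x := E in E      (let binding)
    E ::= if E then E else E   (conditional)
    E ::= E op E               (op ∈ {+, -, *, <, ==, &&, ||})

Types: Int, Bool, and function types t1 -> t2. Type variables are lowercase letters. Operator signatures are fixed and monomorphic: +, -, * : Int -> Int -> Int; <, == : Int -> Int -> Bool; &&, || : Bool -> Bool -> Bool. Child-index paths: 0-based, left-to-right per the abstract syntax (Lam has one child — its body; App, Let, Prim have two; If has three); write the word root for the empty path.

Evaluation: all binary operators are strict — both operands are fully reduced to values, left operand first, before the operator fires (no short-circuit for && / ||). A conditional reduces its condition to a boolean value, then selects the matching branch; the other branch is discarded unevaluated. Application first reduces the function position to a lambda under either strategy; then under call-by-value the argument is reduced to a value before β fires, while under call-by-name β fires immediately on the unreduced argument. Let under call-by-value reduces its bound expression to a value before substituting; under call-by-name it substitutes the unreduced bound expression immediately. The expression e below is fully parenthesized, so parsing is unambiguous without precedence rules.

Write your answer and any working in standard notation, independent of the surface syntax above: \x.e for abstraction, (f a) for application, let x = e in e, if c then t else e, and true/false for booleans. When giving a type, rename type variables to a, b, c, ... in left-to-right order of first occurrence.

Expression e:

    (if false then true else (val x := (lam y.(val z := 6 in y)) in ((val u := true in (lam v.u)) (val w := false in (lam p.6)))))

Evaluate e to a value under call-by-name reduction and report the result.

Answer: true

Working:
step 0: (if false then true else (let x = (\y.(let z = 6 in y)) in ((let u = true in (\v.u)) (let w = false in (\p.6)))))
step 1: [if@root] (let x = (\y.(let z = 6 in y)) in ((let u = true in (\v.u)) (let w = false in (\p.6))))
step 2: [let@root] ((let u = true in (\v.u)) (let w = false in (\p.6)))
step 3: [let@0] ((\v.true) (let w = false in (\p.6)))
step 4: [beta@root] true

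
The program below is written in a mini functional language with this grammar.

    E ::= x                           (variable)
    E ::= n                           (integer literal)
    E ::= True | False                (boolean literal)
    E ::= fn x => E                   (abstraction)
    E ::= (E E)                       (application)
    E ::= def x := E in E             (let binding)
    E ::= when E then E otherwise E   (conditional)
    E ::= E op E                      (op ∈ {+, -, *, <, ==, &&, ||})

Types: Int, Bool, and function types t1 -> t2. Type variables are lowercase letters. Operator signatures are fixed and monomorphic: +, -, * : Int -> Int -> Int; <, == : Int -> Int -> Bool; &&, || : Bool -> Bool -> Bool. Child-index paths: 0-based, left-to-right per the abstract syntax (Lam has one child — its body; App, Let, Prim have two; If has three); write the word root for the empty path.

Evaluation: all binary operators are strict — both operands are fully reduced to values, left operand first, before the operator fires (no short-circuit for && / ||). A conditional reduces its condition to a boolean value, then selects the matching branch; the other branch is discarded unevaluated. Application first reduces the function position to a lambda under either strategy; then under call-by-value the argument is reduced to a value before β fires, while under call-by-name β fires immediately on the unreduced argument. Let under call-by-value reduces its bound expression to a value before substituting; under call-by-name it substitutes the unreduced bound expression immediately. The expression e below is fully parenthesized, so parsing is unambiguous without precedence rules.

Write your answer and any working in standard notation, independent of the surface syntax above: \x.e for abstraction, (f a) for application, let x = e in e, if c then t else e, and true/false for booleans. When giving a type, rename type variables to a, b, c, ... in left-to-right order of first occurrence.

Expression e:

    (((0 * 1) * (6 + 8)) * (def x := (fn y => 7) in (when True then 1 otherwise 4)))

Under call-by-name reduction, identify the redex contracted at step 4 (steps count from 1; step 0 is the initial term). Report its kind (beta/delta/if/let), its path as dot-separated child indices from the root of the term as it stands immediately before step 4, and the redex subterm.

Derivation:
step 0: (((0 * 1) * (6 + 8)) * (let x = (\y.7) in (if true then 1 else 4)))
step 1: [delta@0.0] ((0 * (6 + 8)) * (let x = (\y.7) in (if true then 1 else 4)))
step 2: [delta@0.1] ((0 * 14) * (let x = (\y.7) in (if true then 1 else 4)))
step 3: [delta@0] (0 * (let x = (\y.7) in (if true then 1 else 4)))
step 4: [let@1] (0 * (if true then 1 else 4))

Answer: let at 1 : (let x = (\y.7) in (if true then 1 else 4))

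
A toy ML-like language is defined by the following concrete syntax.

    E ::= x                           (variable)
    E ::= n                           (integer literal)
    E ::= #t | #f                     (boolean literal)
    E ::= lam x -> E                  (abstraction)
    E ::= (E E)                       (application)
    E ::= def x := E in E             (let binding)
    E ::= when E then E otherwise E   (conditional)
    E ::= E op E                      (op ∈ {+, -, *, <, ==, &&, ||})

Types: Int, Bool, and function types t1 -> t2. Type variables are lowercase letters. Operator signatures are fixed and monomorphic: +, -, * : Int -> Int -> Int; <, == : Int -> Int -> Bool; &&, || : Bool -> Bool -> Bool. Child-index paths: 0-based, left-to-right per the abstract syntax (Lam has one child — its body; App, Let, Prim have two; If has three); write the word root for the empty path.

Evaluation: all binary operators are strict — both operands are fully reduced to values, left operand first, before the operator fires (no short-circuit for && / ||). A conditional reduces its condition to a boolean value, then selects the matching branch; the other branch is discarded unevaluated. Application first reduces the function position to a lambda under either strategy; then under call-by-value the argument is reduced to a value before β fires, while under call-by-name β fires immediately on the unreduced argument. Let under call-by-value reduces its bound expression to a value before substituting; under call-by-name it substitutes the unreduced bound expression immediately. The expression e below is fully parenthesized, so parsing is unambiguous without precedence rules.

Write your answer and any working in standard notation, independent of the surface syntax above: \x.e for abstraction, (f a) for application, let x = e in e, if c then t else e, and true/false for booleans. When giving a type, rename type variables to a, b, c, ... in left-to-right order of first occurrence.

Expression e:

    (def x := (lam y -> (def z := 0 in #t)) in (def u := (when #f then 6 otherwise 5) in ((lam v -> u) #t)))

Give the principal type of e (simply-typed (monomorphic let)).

Answer: Int

Derivation:
let z : Int
\y._ : a -> Bool
let x : a -> Bool
  unify Bool ~ Bool
  unify Int ~ Int
let u : Int
u : Int
\v._ : b -> Int
  unify b -> Int ~ Bool -> c
  unify b ~ Bool
  unify Int ~ c
_ _ : Int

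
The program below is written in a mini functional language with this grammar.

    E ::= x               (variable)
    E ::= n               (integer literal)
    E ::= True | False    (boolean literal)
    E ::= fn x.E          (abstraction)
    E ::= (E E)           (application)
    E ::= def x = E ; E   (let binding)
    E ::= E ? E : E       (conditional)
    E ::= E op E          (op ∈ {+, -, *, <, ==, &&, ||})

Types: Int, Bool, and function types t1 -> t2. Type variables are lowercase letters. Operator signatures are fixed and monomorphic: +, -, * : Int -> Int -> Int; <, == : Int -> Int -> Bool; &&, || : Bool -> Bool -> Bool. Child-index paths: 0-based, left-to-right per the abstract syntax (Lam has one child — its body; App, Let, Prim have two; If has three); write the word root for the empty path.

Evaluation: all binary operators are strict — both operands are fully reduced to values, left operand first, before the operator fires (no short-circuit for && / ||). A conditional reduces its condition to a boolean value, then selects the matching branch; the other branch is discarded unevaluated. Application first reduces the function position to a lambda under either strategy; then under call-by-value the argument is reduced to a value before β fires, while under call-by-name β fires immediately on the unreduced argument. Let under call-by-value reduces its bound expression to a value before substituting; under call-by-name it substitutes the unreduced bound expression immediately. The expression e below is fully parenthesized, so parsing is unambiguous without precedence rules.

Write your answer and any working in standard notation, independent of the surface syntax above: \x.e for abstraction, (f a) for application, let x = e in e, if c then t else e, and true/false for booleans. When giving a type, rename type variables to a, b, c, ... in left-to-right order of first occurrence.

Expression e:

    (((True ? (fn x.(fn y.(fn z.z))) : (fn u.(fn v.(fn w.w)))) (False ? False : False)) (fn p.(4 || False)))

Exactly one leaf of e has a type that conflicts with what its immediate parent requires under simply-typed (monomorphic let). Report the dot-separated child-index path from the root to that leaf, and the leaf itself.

Answer: 1.0.0 : 4

Working:
  unify Bool ~ Bool
z : c
\z._ : c -> c
\y._ : b -> c -> c
\x._ : a -> b -> c -> c
w : f
\w._ : f -> f
\v._ : e -> f -> f
\u._ : d -> e -> f -> f
  unify a -> b -> c -> c ~ d -> e -> f -> f
  unify a ~ d
  unify b -> c -> c ~ e -> f -> f
  unify b ~ e
  unify c -> c ~ f -> f
  unify c ~ f
  unify f ~ f
  unify Bool ~ Bool
  unify Bool ~ Bool
  unify d -> e -> f -> f ~ Bool -> g
  unify d ~ Bool
  unify e -> f -> f ~ g
_ _ : e -> f -> f
  unify Int ~ Bool
  FAIL: mismatch Int ~ Bool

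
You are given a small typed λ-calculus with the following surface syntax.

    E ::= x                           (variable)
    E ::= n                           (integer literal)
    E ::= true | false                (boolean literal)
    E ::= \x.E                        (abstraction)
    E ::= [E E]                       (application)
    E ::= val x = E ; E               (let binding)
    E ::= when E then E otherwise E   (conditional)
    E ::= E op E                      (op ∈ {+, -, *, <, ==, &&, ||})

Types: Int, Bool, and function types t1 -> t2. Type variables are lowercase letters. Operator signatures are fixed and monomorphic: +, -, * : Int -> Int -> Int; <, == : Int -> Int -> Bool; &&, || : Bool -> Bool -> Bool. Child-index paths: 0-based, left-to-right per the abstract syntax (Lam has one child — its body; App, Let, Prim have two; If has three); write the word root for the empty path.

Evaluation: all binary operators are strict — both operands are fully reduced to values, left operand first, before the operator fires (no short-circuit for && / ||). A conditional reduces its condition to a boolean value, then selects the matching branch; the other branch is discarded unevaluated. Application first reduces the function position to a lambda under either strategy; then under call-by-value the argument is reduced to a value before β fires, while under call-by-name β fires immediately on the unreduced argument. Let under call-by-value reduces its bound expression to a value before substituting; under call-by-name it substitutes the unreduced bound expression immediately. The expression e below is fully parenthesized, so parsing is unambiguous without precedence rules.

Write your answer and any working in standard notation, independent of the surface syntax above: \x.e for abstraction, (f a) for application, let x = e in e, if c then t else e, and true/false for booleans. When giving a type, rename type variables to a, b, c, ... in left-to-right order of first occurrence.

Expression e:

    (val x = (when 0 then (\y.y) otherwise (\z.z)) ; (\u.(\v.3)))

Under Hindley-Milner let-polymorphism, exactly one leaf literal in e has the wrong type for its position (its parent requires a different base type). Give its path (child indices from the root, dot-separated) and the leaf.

Trace:
  unify Int ~ Bool
  FAIL: mismatch Int ~ Bool

Answer: 0.0 : 0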